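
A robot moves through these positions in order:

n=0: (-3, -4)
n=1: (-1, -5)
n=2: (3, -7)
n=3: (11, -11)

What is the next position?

Consecutive displacements (+2, -1), (+4, -2), (+8, -4) scale by a factor of 2 each step.
step 4: (11, -11) + (+16, -8) → (27, -19)

(27, -19)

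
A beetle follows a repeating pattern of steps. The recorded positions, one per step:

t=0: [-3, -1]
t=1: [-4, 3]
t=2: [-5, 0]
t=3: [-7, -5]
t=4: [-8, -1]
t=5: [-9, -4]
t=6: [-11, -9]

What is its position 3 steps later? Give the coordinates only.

[-15, -13]

Differencing gives [-1, +4], [-1, -3], [-2, -5], [-1, +4], [-1, -3], [-2, -5]. This is the pattern [-1, +4], [-1, -3], [-2, -5] repeated.
step 7: apply [-1, +4] → [-12, -5]
step 8: apply [-1, -3] → [-13, -8]
step 9: apply [-2, -5] → [-15, -13]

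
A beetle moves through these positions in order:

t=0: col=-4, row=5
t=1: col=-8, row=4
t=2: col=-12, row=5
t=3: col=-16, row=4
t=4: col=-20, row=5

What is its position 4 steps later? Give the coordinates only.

Col: linear, -4 per step → -36 at step 8.
Row: cycles through 5, 4 every 2 steps. Step 8 lands at position 0 of the cycle → 5.

col=-36, row=5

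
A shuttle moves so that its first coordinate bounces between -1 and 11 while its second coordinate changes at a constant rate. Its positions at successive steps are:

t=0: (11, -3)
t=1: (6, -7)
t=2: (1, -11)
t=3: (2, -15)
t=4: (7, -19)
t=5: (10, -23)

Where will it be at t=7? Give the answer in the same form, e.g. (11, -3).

The first coordinate travels 5 per step and bounces off the walls at -1 and 11.
  step 6: 10 → 5
  step 7: 5 → 0
The second coordinate changes by -4 each step: at step 7 it is -31.

(0, -31)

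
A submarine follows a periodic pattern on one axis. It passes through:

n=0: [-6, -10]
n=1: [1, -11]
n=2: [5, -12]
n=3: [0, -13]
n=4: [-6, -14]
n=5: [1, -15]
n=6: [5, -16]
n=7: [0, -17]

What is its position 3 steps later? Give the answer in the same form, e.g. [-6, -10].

The first coordinate repeats the cycle [-6, 1, 5, 0] with period 4; step 10 mod 4 = 2, giving 5.
The second coordinate changes by -1 each step, so at step 10 it is -10 + 10·(-1) = -20.

[5, -20]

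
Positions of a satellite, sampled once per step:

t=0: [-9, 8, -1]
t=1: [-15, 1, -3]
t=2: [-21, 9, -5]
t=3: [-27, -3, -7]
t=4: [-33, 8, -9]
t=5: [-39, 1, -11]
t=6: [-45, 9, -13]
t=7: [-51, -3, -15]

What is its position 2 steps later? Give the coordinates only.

[-63, 1, -19]

First: linear, -6 per step → -63 at step 9.
Second: cycles through 8, 1, 9, -3 every 4 steps. Step 9 lands at position 1 of the cycle → 1.
Third: linear, -2 per step → -19 at step 9.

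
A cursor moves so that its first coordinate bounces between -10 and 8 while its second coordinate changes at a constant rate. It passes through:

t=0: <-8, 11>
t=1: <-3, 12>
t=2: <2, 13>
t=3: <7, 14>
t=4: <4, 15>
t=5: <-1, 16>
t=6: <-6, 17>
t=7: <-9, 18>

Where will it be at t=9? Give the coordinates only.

<1, 20>

The first coordinate travels 5 per step and bounces off the walls at -10 and 8.
  step 8: -9 → -4
  step 9: -4 → 1
The second coordinate changes by +1 each step: at step 9 it is 20.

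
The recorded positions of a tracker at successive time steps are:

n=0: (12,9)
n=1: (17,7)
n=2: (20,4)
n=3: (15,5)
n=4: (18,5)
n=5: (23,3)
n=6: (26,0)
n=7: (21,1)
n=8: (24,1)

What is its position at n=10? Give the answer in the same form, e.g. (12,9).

Step-to-step displacements: (+5,-2), (+3,-3), (-5,+1), (+3,+0), (+5,-2), (+3,-3), (-5,+1), (+3,+0) — a repeating cycle of length 4.
step 9: apply (+5,-2) → (29,-1)
step 10: apply (+3,-3) → (32,-4)

(32,-4)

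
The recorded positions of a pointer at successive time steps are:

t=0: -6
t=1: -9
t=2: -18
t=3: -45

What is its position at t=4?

-126

Consecutive displacements -3, -9, -27 scale by a factor of 3 each step.
step 4: -45 − 81 → -126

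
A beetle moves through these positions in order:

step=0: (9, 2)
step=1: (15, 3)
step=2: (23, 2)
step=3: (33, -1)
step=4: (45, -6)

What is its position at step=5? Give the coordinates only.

First differences are (+6, +1), (+8, -1), (+10, -3), (+12, -5); their common second difference is (+2, -2) (constant acceleration).
step 5: (45, -6) + (+14, -7) → (59, -13)

(59, -13)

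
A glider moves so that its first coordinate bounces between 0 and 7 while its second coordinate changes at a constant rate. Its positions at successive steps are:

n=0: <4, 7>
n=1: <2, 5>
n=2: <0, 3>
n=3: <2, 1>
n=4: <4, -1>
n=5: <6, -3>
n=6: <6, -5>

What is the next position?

<4, -7>

The first coordinate travels 2 per step and bounces off the walls at 0 and 7.
  step 7: 6 → 4
The second coordinate changes by -2 each step: at step 7 it is -7.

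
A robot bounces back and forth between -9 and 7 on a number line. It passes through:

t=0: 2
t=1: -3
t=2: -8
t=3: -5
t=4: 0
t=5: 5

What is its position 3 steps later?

-6

The value reflects between -9 and 7, moving 5 per step.
  step 6: 5 → 4
  step 7: 4 → -1
  step 8: -1 → -6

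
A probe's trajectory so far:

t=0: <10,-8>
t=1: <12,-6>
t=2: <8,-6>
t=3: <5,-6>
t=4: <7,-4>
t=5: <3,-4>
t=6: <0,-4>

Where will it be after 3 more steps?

Differencing gives <+2,+2>, <-4,+0>, <-3,+0>, <+2,+2>, <-4,+0>, <-3,+0>. This is the pattern <+2,+2>, <-4,+0>, <-3,+0> repeated.
step 7: apply <+2,+2> → <2,-2>
step 8: apply <-4,+0> → <-2,-2>
step 9: apply <-3,+0> → <-5,-2>

<-5,-2>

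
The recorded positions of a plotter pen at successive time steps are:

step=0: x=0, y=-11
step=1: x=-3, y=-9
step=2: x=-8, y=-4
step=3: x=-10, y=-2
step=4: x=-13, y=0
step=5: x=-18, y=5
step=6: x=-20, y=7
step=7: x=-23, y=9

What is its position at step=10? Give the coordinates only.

The moves between consecutive positions are (-3, +2), (-5, +5), (-2, +2), (-3, +2), (-5, +5), (-2, +2), (-3, +2); they repeat the 3-cycle [(-3, +2), (-5, +5), (-2, +2)].
step 8: apply (-5, +5) → x=-28, y=14
step 9: apply (-2, +2) → x=-30, y=16
step 10: apply (-3, +2) → x=-33, y=18

x=-33, y=18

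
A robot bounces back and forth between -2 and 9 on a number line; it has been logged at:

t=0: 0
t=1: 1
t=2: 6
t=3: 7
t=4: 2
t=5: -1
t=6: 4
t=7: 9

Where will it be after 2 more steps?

-1

The value reflects between -2 and 9, moving 5 per step.
  step 8: 9 → 4
  step 9: 4 → -1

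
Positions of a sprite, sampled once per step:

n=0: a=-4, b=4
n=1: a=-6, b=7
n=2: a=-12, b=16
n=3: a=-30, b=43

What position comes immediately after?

Consecutive displacements (-2, +3), (-6, +9), (-18, +27) scale by a factor of 3 each step.
step 4: a=-30, b=43 + (-54, +81) → a=-84, b=124

a=-84, b=124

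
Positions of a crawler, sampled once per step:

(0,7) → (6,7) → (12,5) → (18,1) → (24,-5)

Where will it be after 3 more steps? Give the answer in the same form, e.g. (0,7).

Taking differences between consecutive positions: (+6,+0), (+6,-2), (+6,-4), (+6,-6). These grow by (+0,-2) each step.
step 5: (24,-5) + (+6,-8) → (30,-13)
step 6: (30,-13) + (+6,-10) → (36,-23)
step 7: (36,-23) + (+6,-12) → (42,-35)

(42,-35)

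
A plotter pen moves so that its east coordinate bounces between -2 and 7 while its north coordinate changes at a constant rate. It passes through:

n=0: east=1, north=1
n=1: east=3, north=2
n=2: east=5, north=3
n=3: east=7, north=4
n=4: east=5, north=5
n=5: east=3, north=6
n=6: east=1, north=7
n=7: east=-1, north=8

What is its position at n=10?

east=3, north=11

The east coordinate reflects between -2 and 7, moving 2 per step.
  step 8: -1 → -1
  step 9: -1 → 1
  step 10: 1 → 3
The north coordinate changes by +1 each step: at step 10 it is 11.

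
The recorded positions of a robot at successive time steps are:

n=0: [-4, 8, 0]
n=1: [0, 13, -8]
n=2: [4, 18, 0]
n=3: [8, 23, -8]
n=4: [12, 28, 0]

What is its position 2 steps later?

[20, 38, 0]

First: linear, +4 per step → 20 at step 6.
Second: linear, +5 per step → 38 at step 6.
Third: cycles through 0, -8 every 2 steps. Step 6 lands at position 0 of the cycle → 0.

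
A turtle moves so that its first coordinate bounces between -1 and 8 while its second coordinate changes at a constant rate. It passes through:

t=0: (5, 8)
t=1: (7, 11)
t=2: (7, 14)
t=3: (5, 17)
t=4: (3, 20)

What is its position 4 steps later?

The first coordinate reflects between -1 and 8, moving 2 per step.
  step 5: 3 → 1
  step 6: 1 → -1
  step 7: -1 → 1
  step 8: 1 → 3
The second coordinate changes by +3 each step: at step 8 it is 32.

(3, 32)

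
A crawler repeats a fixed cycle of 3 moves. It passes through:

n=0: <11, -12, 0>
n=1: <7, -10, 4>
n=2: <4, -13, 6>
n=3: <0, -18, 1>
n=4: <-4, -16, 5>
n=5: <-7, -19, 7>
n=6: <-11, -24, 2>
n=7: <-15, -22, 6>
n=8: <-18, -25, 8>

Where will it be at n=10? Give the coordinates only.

<-26, -28, 7>

The moves between consecutive positions are <-4, +2, +4>, <-3, -3, +2>, <-4, -5, -5>, <-4, +2, +4>, <-3, -3, +2>, <-4, -5, -5>, <-4, +2, +4>, <-3, -3, +2>; they repeat the 3-cycle [<-4, +2, +4>, <-3, -3, +2>, <-4, -5, -5>].
step 9: apply <-4, -5, -5> → <-22, -30, 3>
step 10: apply <-4, +2, +4> → <-26, -28, 7>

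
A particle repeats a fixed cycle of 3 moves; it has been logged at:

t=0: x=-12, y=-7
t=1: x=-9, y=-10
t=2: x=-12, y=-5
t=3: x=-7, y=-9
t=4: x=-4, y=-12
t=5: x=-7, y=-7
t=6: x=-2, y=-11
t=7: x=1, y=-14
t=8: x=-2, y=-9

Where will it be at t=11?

Step-to-step displacements: (+3, -3), (-3, +5), (+5, -4), (+3, -3), (-3, +5), (+5, -4), (+3, -3), (-3, +5) — a repeating cycle of length 3.
step 9: apply (+5, -4) → x=3, y=-13
step 10: apply (+3, -3) → x=6, y=-16
step 11: apply (-3, +5) → x=3, y=-11

x=3, y=-11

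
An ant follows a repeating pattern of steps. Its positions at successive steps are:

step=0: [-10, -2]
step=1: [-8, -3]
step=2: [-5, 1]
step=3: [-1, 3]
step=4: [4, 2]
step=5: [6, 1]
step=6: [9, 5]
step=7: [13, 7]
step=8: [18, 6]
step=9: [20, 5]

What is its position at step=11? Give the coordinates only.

[27, 11]

Differencing gives [+2, -1], [+3, +4], [+4, +2], [+5, -1], [+2, -1], [+3, +4], [+4, +2], [+5, -1], [+2, -1]. This is the pattern [+2, -1], [+3, +4], [+4, +2], [+5, -1] repeated.
step 10: apply [+3, +4] → [23, 9]
step 11: apply [+4, +2] → [27, 11]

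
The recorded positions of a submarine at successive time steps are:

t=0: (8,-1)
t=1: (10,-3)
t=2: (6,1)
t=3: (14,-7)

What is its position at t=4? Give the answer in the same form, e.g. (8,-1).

(-2,9)

The jumps are (+2,-2), (-4,+4), (+8,-8) — a geometric progression with ratio -2.
step 4: (14,-7) + (-16,+16) → (-2,9)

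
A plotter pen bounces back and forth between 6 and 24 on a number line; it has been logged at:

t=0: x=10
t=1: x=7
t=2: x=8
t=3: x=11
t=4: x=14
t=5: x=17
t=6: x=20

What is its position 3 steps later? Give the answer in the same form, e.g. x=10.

x=19

The value reflects between 6 and 24, moving 3 per step.
  step 7: 20 → 23
  step 8: 23 → 22
  step 9: 22 → 19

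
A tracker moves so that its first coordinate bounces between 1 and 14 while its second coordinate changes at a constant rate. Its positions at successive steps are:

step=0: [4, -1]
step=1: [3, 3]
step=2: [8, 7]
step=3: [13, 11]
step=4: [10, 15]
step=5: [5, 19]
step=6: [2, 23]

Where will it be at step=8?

[12, 31]

The first coordinate travels 5 per step and bounces off the walls at 1 and 14.
  step 7: 2 → 7
  step 8: 7 → 12
The second coordinate changes by +4 each step: at step 8 it is 31.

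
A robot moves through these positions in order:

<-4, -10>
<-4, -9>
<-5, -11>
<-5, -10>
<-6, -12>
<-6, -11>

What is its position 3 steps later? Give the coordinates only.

Step-to-step displacements: <+0, +1>, <-1, -2>, <+0, +1>, <-1, -2>, <+0, +1> — a repeating cycle of length 2.
step 6: apply <-1, -2> → <-7, -13>
step 7: apply <+0, +1> → <-7, -12>
step 8: apply <-1, -2> → <-8, -14>

<-8, -14>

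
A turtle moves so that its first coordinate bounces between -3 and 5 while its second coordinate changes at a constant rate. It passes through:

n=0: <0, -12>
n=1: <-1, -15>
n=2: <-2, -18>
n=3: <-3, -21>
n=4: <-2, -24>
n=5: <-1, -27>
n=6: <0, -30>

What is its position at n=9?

The first coordinate reflects between -3 and 5, moving 1 per step.
  step 7: 0 → 1
  step 8: 1 → 2
  step 9: 2 → 3
The second coordinate changes by -3 each step: at step 9 it is -39.

<3, -39>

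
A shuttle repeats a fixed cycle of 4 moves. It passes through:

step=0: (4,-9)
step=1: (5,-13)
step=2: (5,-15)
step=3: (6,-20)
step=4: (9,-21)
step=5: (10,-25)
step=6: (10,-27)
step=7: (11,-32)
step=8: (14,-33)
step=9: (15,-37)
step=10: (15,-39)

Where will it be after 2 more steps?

(19,-45)

Differencing gives (+1,-4), (+0,-2), (+1,-5), (+3,-1), (+1,-4), (+0,-2), (+1,-5), (+3,-1), (+1,-4), (+0,-2). This is the pattern (+1,-4), (+0,-2), (+1,-5), (+3,-1) repeated.
step 11: apply (+1,-5) → (16,-44)
step 12: apply (+3,-1) → (19,-45)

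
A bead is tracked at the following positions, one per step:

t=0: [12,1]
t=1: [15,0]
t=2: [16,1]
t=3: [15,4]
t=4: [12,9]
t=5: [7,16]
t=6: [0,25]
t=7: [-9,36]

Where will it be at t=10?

[-48,81]

Successive displacements: [+3,-1], [+1,+1], [-1,+3], [-3,+5], [-5,+7], [-7,+9], [-9,+11] — each changes by [-2,+2].
step 8: [-9,36] + [-11,+13] → [-20,49]
step 9: [-20,49] + [-13,+15] → [-33,64]
step 10: [-33,64] + [-15,+17] → [-48,81]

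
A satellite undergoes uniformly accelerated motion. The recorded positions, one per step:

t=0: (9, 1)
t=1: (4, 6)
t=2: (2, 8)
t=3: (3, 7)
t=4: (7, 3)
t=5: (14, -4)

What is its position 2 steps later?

(37, -27)

Successive displacements: (-5, +5), (-2, +2), (+1, -1), (+4, -4), (+7, -7) — each changes by (+3, -3).
step 6: (14, -4) + (+10, -10) → (24, -14)
step 7: (24, -14) + (+13, -13) → (37, -27)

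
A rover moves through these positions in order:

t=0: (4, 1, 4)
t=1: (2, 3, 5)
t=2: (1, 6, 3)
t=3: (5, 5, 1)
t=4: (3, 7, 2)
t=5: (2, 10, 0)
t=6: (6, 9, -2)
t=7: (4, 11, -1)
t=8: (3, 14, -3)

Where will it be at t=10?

Differencing gives (-2, +2, +1), (-1, +3, -2), (+4, -1, -2), (-2, +2, +1), (-1, +3, -2), (+4, -1, -2), (-2, +2, +1), (-1, +3, -2). This is the pattern (-2, +2, +1), (-1, +3, -2), (+4, -1, -2) repeated.
step 9: apply (+4, -1, -2) → (7, 13, -5)
step 10: apply (-2, +2, +1) → (5, 15, -4)

(5, 15, -4)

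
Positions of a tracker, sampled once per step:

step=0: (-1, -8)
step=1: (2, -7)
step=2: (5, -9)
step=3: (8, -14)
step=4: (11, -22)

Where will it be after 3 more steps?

(20, -64)

First differences are (+3, +1), (+3, -2), (+3, -5), (+3, -8); their common second difference is (+0, -3) (constant acceleration).
step 5: (11, -22) + (+3, -11) → (14, -33)
step 6: (14, -33) + (+3, -14) → (17, -47)
step 7: (17, -47) + (+3, -17) → (20, -64)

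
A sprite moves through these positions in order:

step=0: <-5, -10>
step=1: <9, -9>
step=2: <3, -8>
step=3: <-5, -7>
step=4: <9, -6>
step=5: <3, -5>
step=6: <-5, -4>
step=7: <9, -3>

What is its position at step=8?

First: cycles through -5, 9, 3 every 3 steps. Step 8 lands at position 2 of the cycle → 3.
Second: linear, +1 per step → -2 at step 8.

<3, -2>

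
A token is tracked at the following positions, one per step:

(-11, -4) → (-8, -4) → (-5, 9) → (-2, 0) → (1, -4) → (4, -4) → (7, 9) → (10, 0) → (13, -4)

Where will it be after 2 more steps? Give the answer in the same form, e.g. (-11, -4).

First: linear, +3 per step → 19 at step 10.
Second: cycles through -4, -4, 9, 0 every 4 steps. Step 10 lands at position 2 of the cycle → 9.

(19, 9)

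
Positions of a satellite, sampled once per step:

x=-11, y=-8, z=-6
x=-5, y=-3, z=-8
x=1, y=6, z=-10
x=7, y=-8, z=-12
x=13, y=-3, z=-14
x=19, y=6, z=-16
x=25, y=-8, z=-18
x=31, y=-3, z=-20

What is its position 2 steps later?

x=43, y=-8, z=-24

X: linear, +6 per step → 43 at step 9.
Y: cycles through -8, -3, 6 every 3 steps. Step 9 lands at position 0 of the cycle → -8.
Z: linear, -2 per step → -24 at step 9.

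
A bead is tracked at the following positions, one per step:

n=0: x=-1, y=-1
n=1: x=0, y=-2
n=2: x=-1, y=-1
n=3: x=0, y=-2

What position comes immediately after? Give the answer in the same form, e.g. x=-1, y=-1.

The jumps are (+1, -1), (-1, +1), (+1, -1) — a geometric progression with ratio -1.
step 4: x=0, y=-2 + (-1, +1) → x=-1, y=-1

x=-1, y=-1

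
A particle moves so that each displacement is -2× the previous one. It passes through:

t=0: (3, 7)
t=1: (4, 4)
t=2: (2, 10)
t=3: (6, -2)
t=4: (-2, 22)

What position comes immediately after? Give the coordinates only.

The jumps are (+1, -3), (-2, +6), (+4, -12), (-8, +24) — a geometric progression with ratio -2.
step 5: (-2, 22) + (+16, -48) → (14, -26)

(14, -26)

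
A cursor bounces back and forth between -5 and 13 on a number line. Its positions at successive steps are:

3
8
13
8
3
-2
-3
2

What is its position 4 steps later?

4

The value travels 5 per step and bounces off the walls at -5 and 13.
  step 8: 2 → 7
  step 9: 7 → 12
  step 10: 12 → 9
  step 11: 9 → 4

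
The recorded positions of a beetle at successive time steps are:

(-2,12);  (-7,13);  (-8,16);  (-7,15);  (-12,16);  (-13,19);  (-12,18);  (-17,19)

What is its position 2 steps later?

The moves between consecutive positions are (-5,+1), (-1,+3), (+1,-1), (-5,+1), (-1,+3), (+1,-1), (-5,+1); they repeat the 3-cycle [(-5,+1), (-1,+3), (+1,-1)].
step 8: apply (-1,+3) → (-18,22)
step 9: apply (+1,-1) → (-17,21)

(-17,21)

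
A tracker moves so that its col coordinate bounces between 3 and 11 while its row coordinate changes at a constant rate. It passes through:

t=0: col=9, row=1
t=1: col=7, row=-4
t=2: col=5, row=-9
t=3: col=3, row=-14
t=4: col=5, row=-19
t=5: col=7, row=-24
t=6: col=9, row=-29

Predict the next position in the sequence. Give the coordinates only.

col=11, row=-34

The col coordinate reflects between 3 and 11, moving 2 per step.
  step 7: 9 → 11
The row coordinate changes by -5 each step: at step 7 it is -34.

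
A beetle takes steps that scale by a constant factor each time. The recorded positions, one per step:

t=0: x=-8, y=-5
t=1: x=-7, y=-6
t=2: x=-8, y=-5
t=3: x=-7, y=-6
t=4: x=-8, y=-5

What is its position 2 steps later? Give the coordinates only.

The jumps are (+1, -1), (-1, +1), (+1, -1), (-1, +1) — a geometric progression with ratio -1.
step 5: x=-8, y=-5 + (+1, -1) → x=-7, y=-6
step 6: x=-7, y=-6 + (-1, +1) → x=-8, y=-5

x=-8, y=-5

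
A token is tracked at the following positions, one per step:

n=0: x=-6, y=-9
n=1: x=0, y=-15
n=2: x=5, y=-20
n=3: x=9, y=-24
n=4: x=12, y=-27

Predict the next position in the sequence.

x=14, y=-29

First differences are (+6, -6), (+5, -5), (+4, -4), (+3, -3); their common second difference is (-1, +1) (constant acceleration).
step 5: x=12, y=-27 + (+2, -2) → x=14, y=-29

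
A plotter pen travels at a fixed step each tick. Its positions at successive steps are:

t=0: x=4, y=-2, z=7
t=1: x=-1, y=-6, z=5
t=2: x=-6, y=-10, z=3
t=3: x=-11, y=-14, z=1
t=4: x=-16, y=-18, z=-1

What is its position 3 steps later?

x=-31, y=-30, z=-7

Constant displacement of (-5, -4, -2) per step.
step 5: x=-16, y=-18, z=-1 + (-5, -4, -2) → x=-21, y=-22, z=-3
step 6: x=-21, y=-22, z=-3 + (-5, -4, -2) → x=-26, y=-26, z=-5
step 7: x=-26, y=-26, z=-5 + (-5, -4, -2) → x=-31, y=-30, z=-7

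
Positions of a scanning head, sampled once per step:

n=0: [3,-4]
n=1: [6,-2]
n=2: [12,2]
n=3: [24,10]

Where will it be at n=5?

The jumps are [+3,+2], [+6,+4], [+12,+8] — a geometric progression with ratio 2.
step 4: [24,10] + [+24,+16] → [48,26]
step 5: [48,26] + [+48,+32] → [96,58]

[96,58]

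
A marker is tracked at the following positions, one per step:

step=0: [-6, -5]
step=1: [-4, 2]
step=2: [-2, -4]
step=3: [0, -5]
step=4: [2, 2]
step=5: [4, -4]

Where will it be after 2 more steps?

[8, 2]

The first coordinate changes by +2 each step, so at step 7 it is -6 + 7·(2) = 8.
The second coordinate repeats the cycle [-5, 2, -4] with period 3; step 7 mod 3 = 1, giving 2.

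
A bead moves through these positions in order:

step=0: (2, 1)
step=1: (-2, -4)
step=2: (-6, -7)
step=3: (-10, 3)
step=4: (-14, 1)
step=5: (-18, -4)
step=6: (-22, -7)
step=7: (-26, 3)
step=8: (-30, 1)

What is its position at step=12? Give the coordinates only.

(-46, 1)

First: linear, -4 per step → -46 at step 12.
Second: cycles through 1, -4, -7, 3 every 4 steps. Step 12 lands at position 0 of the cycle → 1.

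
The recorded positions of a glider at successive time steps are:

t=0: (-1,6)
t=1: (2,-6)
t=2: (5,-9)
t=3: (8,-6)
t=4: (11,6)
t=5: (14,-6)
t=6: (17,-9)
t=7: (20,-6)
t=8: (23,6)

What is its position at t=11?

The first coordinate changes by +3 each step, so at step 11 it is -1 + 11·(3) = 32.
The second coordinate repeats the cycle [6, -6, -9, -6] with period 4; step 11 mod 4 = 3, giving -6.

(32,-6)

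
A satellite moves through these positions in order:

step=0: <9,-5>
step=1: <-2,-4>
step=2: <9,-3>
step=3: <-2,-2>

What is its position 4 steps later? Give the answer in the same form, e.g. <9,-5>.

First: cycles through 9, -2 every 2 steps. Step 7 lands at position 1 of the cycle → -2.
Second: linear, +1 per step → 2 at step 7.

<-2,2>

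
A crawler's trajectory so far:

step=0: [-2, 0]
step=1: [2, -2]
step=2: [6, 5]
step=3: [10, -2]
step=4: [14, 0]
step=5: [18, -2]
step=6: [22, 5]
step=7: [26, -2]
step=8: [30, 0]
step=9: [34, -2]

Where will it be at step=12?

The first coordinate changes by +4 each step, so at step 12 it is -2 + 12·(4) = 46.
The second coordinate repeats the cycle [0, -2, 5, -2] with period 4; step 12 mod 4 = 0, giving 0.

[46, 0]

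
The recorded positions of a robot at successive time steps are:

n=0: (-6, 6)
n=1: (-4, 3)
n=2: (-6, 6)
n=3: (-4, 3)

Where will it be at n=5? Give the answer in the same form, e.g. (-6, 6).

The jumps are (+2, -3), (-2, +3), (+2, -3) — a geometric progression with ratio -1.
step 4: (-4, 3) + (-2, +3) → (-6, 6)
step 5: (-6, 6) + (+2, -3) → (-4, 3)

(-4, 3)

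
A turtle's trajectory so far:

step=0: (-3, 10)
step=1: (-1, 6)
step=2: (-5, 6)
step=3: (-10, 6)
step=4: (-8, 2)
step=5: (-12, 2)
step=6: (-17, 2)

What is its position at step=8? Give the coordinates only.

Differencing gives (+2, -4), (-4, +0), (-5, +0), (+2, -4), (-4, +0), (-5, +0). This is the pattern (+2, -4), (-4, +0), (-5, +0) repeated.
step 7: apply (+2, -4) → (-15, -2)
step 8: apply (-4, +0) → (-19, -2)

(-19, -2)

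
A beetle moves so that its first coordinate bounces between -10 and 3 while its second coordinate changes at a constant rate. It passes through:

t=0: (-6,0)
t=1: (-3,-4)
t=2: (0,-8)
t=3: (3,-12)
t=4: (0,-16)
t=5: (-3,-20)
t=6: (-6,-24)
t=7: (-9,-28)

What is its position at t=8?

The first coordinate travels 3 per step and bounces off the walls at -10 and 3.
  step 8: -9 → -8
The second coordinate changes by -4 each step: at step 8 it is -32.

(-8,-32)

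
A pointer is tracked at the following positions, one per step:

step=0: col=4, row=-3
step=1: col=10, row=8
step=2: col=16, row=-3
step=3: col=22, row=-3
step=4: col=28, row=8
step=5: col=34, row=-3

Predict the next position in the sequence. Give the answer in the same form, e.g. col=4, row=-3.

The col coordinate changes by +6 each step, so at step 6 it is 4 + 6·(6) = 40.
The row coordinate repeats the cycle [-3, 8, -3] with period 3; step 6 mod 3 = 0, giving -3.

col=40, row=-3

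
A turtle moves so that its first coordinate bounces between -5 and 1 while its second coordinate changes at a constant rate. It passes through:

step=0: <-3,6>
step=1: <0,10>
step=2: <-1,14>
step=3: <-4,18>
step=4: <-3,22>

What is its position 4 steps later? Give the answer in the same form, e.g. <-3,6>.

<-3,38>

The first coordinate travels 3 per step and bounces off the walls at -5 and 1.
  step 5: -3 → 0
  step 6: 0 → -1
  step 7: -1 → -4
  step 8: -4 → -3
The second coordinate changes by +4 each step: at step 8 it is 38.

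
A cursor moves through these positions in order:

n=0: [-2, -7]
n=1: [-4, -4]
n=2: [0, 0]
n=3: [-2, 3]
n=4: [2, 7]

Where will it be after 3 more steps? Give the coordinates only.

The moves between consecutive positions are [-2, +3], [+4, +4], [-2, +3], [+4, +4]; they repeat the 2-cycle [[-2, +3], [+4, +4]].
step 5: apply [-2, +3] → [0, 10]
step 6: apply [+4, +4] → [4, 14]
step 7: apply [-2, +3] → [2, 17]

[2, 17]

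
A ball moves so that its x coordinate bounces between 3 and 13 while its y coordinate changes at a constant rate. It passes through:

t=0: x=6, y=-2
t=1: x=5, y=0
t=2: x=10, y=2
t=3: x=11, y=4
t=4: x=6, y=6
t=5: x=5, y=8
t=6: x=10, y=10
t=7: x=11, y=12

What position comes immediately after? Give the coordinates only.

x=6, y=14

The x coordinate travels 5 per step and bounces off the walls at 3 and 13.
  step 8: 11 → 6
The y coordinate changes by +2 each step: at step 8 it is 14.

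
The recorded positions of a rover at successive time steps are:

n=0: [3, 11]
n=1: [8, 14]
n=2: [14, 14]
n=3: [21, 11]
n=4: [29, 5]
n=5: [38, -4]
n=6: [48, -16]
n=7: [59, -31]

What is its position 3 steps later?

Successive displacements: [+5, +3], [+6, +0], [+7, -3], [+8, -6], [+9, -9], [+10, -12], [+11, -15] — each changes by [+1, -3].
step 8: [59, -31] + [+12, -18] → [71, -49]
step 9: [71, -49] + [+13, -21] → [84, -70]
step 10: [84, -70] + [+14, -24] → [98, -94]

[98, -94]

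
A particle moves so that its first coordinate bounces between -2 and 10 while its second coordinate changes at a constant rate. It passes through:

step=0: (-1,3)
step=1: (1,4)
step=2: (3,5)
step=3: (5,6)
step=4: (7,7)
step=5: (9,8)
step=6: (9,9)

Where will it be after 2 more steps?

The first coordinate reflects between -2 and 10, moving 2 per step.
  step 7: 9 → 7
  step 8: 7 → 5
The second coordinate changes by +1 each step: at step 8 it is 11.

(5,11)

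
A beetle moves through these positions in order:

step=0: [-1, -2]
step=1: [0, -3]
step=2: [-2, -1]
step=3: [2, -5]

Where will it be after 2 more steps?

[10, -13]

The jumps are [+1, -1], [-2, +2], [+4, -4] — a geometric progression with ratio -2.
step 4: [2, -5] + [-8, +8] → [-6, 3]
step 5: [-6, 3] + [+16, -16] → [10, -13]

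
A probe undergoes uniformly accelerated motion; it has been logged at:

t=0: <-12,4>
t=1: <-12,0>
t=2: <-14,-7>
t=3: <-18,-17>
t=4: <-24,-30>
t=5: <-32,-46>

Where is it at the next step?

<-42,-65>

Successive displacements: <+0,-4>, <-2,-7>, <-4,-10>, <-6,-13>, <-8,-16> — each changes by <-2,-3>.
step 6: <-32,-46> + <-10,-19> → <-42,-65>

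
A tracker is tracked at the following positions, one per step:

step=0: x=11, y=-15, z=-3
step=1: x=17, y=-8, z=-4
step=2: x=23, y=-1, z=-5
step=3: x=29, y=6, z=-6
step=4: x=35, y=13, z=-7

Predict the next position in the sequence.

x=41, y=20, z=-8

Constant displacement of (+6, +7, -1) per step.
step 5: x=35, y=13, z=-7 + (+6, +7, -1) → x=41, y=20, z=-8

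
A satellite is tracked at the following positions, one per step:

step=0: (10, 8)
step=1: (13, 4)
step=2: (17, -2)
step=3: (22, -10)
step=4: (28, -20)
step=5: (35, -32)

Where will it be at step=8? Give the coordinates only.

Taking differences between consecutive positions: (+3, -4), (+4, -6), (+5, -8), (+6, -10), (+7, -12). These grow by (+1, -2) each step.
step 6: (35, -32) + (+8, -14) → (43, -46)
step 7: (43, -46) + (+9, -16) → (52, -62)
step 8: (52, -62) + (+10, -18) → (62, -80)

(62, -80)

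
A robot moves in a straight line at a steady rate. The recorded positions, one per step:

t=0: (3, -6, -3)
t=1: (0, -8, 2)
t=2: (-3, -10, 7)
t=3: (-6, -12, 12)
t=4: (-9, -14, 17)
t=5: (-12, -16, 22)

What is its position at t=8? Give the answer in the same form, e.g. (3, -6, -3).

(-21, -22, 37)

Constant displacement of (-3, -2, +5) per step.
step 6: (-12, -16, 22) + (-3, -2, +5) → (-15, -18, 27)
step 7: (-15, -18, 27) + (-3, -2, +5) → (-18, -20, 32)
step 8: (-18, -20, 32) + (-3, -2, +5) → (-21, -22, 37)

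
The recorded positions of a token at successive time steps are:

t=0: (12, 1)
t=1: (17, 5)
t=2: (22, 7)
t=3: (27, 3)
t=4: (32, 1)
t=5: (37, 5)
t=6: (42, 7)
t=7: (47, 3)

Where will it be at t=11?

(67, 3)

First: linear, +5 per step → 67 at step 11.
Second: cycles through 1, 5, 7, 3 every 4 steps. Step 11 lands at position 3 of the cycle → 3.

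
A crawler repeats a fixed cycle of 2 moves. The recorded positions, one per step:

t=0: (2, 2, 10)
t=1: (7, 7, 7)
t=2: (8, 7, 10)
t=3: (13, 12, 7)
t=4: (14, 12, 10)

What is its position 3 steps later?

(25, 22, 7)

Differencing gives (+5, +5, -3), (+1, +0, +3), (+5, +5, -3), (+1, +0, +3). This is the pattern (+5, +5, -3), (+1, +0, +3) repeated.
step 5: apply (+5, +5, -3) → (19, 17, 7)
step 6: apply (+1, +0, +3) → (20, 17, 10)
step 7: apply (+5, +5, -3) → (25, 22, 7)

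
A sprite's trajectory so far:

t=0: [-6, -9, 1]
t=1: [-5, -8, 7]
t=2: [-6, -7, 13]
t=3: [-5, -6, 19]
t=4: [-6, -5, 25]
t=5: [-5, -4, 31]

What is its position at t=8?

First: cycles through -6, -5 every 2 steps. Step 8 lands at position 0 of the cycle → -6.
Second: linear, +1 per step → -1 at step 8.
Third: linear, +6 per step → 49 at step 8.

[-6, -1, 49]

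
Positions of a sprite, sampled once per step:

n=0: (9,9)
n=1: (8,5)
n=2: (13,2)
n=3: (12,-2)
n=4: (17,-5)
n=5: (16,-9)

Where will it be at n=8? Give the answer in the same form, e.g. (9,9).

(25,-19)

The moves between consecutive positions are (-1,-4), (+5,-3), (-1,-4), (+5,-3), (-1,-4); they repeat the 2-cycle [(-1,-4), (+5,-3)].
step 6: apply (+5,-3) → (21,-12)
step 7: apply (-1,-4) → (20,-16)
step 8: apply (+5,-3) → (25,-19)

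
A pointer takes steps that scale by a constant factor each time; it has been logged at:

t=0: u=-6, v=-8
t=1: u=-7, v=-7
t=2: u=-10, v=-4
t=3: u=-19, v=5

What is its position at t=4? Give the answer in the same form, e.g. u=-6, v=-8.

u=-46, v=32

Consecutive displacements (-1, +1), (-3, +3), (-9, +9) scale by a factor of 3 each step.
step 4: u=-19, v=5 + (-27, +27) → u=-46, v=32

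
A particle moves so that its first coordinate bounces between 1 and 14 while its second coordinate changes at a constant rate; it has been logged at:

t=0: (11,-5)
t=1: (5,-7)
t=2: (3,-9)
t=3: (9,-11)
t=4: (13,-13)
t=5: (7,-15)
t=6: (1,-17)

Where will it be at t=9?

(9,-23)

The first coordinate travels 6 per step and bounces off the walls at 1 and 14.
  step 7: 1 → 7
  step 8: 7 → 13
  step 9: 13 → 9
The second coordinate changes by -2 each step: at step 9 it is -23.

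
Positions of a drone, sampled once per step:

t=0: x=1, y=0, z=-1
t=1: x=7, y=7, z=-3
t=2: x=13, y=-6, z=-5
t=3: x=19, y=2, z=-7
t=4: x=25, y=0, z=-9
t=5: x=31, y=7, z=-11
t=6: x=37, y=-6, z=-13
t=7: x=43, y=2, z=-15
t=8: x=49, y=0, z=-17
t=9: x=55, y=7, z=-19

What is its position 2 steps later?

x=67, y=2, z=-23

X: linear, +6 per step → 67 at step 11.
Y: cycles through 0, 7, -6, 2 every 4 steps. Step 11 lands at position 3 of the cycle → 2.
Z: linear, -2 per step → -23 at step 11.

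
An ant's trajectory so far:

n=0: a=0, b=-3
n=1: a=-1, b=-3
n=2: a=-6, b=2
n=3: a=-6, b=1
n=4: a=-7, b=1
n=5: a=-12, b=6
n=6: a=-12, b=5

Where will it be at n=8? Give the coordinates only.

a=-18, b=10

Differencing gives (-1, +0), (-5, +5), (+0, -1), (-1, +0), (-5, +5), (+0, -1). This is the pattern (-1, +0), (-5, +5), (+0, -1) repeated.
step 7: apply (-1, +0) → a=-13, b=5
step 8: apply (-5, +5) → a=-18, b=10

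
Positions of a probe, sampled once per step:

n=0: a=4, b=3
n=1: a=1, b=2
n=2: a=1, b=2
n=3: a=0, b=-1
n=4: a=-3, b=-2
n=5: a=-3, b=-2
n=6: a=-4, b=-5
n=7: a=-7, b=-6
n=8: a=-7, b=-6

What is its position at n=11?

a=-11, b=-10

The moves between consecutive positions are (-3, -1), (+0, +0), (-1, -3), (-3, -1), (+0, +0), (-1, -3), (-3, -1), (+0, +0); they repeat the 3-cycle [(-3, -1), (+0, +0), (-1, -3)].
step 9: apply (-1, -3) → a=-8, b=-9
step 10: apply (-3, -1) → a=-11, b=-10
step 11: apply (+0, +0) → a=-11, b=-10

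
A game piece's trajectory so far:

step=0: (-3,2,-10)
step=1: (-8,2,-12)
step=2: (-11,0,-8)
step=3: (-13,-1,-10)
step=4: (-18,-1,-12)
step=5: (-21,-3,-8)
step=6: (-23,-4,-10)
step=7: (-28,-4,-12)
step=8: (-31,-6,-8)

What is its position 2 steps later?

(-38,-7,-12)

The moves between consecutive positions are (-5,+0,-2), (-3,-2,+4), (-2,-1,-2), (-5,+0,-2), (-3,-2,+4), (-2,-1,-2), (-5,+0,-2), (-3,-2,+4); they repeat the 3-cycle [(-5,+0,-2), (-3,-2,+4), (-2,-1,-2)].
step 9: apply (-2,-1,-2) → (-33,-7,-10)
step 10: apply (-5,+0,-2) → (-38,-7,-12)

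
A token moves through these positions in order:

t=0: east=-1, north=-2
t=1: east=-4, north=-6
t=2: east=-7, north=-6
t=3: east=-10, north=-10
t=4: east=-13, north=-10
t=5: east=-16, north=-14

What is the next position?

Step-to-step displacements: (-3, -4), (-3, +0), (-3, -4), (-3, +0), (-3, -4) — a repeating cycle of length 2.
step 6: apply (-3, +0) → east=-19, north=-14

east=-19, north=-14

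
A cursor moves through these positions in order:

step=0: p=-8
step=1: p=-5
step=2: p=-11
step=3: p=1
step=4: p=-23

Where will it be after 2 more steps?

Step-to-step displacements: +3, -6, +12, -24; each is -2× the previous.
step 5: -23 + 48 → p=25
step 6: 25 − 96 → p=-71

p=-71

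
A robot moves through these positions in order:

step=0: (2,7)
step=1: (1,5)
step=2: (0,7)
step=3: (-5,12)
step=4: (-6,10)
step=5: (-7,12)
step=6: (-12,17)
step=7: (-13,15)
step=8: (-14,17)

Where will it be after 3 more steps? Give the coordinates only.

(-21,22)

Step-to-step displacements: (-1,-2), (-1,+2), (-5,+5), (-1,-2), (-1,+2), (-5,+5), (-1,-2), (-1,+2) — a repeating cycle of length 3.
step 9: apply (-5,+5) → (-19,22)
step 10: apply (-1,-2) → (-20,20)
step 11: apply (-1,+2) → (-21,22)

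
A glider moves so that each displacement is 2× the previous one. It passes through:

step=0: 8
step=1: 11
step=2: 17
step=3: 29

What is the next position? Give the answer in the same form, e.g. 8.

53

The jumps are +3, +6, +12 — a geometric progression with ratio 2.
step 4: 29 + 24 → 53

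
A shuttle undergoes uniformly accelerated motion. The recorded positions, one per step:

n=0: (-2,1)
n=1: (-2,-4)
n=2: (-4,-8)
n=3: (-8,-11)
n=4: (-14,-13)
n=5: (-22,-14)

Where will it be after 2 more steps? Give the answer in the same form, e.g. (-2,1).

Successive displacements: (+0,-5), (-2,-4), (-4,-3), (-6,-2), (-8,-1) — each changes by (-2,+1).
step 6: (-22,-14) + (-10,+0) → (-32,-14)
step 7: (-32,-14) + (-12,+1) → (-44,-13)

(-44,-13)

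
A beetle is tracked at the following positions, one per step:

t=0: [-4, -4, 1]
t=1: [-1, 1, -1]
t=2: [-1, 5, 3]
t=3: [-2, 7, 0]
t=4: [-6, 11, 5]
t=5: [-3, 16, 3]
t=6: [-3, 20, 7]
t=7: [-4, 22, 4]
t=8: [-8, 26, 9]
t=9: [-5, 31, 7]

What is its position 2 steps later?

Differencing gives [+3, +5, -2], [+0, +4, +4], [-1, +2, -3], [-4, +4, +5], [+3, +5, -2], [+0, +4, +4], [-1, +2, -3], [-4, +4, +5], [+3, +5, -2]. This is the pattern [+3, +5, -2], [+0, +4, +4], [-1, +2, -3], [-4, +4, +5] repeated.
step 10: apply [+0, +4, +4] → [-5, 35, 11]
step 11: apply [-1, +2, -3] → [-6, 37, 8]

[-6, 37, 8]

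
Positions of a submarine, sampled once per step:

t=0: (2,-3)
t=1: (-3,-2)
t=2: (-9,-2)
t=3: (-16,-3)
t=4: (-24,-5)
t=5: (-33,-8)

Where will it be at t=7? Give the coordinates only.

(-54,-17)

First differences are (-5,+1), (-6,+0), (-7,-1), (-8,-2), (-9,-3); their common second difference is (-1,-1) (constant acceleration).
step 6: (-33,-8) + (-10,-4) → (-43,-12)
step 7: (-43,-12) + (-11,-5) → (-54,-17)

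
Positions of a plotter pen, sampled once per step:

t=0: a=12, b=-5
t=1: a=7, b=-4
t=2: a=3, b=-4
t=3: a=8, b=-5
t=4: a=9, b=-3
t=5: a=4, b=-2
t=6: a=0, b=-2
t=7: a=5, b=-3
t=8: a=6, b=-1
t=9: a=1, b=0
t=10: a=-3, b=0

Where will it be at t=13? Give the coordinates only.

a=-2, b=2

The moves between consecutive positions are (-5, +1), (-4, +0), (+5, -1), (+1, +2), (-5, +1), (-4, +0), (+5, -1), (+1, +2), (-5, +1), (-4, +0); they repeat the 4-cycle [(-5, +1), (-4, +0), (+5, -1), (+1, +2)].
step 11: apply (+5, -1) → a=2, b=-1
step 12: apply (+1, +2) → a=3, b=1
step 13: apply (-5, +1) → a=-2, b=2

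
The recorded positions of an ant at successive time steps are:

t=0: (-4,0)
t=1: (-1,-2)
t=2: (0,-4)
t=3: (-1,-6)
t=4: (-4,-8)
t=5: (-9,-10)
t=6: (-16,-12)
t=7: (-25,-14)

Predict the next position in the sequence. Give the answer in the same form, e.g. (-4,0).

First differences are (+3,-2), (+1,-2), (-1,-2), (-3,-2), (-5,-2), (-7,-2), (-9,-2); their common second difference is (-2,+0) (constant acceleration).
step 8: (-25,-14) + (-11,-2) → (-36,-16)

(-36,-16)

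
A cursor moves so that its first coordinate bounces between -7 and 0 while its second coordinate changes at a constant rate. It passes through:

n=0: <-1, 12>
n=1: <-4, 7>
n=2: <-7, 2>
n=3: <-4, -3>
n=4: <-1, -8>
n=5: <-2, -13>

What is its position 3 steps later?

The first coordinate reflects between -7 and 0, moving 3 per step.
  step 6: -2 → -5
  step 7: -5 → -6
  step 8: -6 → -3
The second coordinate changes by -5 each step: at step 8 it is -28.

<-3, -28>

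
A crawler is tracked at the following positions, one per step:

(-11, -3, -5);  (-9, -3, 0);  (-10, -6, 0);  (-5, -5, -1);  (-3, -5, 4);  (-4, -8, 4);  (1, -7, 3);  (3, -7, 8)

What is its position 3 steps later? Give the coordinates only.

The moves between consecutive positions are (+2, +0, +5), (-1, -3, +0), (+5, +1, -1), (+2, +0, +5), (-1, -3, +0), (+5, +1, -1), (+2, +0, +5); they repeat the 3-cycle [(+2, +0, +5), (-1, -3, +0), (+5, +1, -1)].
step 8: apply (-1, -3, +0) → (2, -10, 8)
step 9: apply (+5, +1, -1) → (7, -9, 7)
step 10: apply (+2, +0, +5) → (9, -9, 12)

(9, -9, 12)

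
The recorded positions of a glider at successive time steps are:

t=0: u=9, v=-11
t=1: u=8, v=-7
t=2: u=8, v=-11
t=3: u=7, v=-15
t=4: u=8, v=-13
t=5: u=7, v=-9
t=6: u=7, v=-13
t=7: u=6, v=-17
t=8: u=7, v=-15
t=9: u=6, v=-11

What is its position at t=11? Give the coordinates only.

u=5, v=-19

Differencing gives (-1, +4), (+0, -4), (-1, -4), (+1, +2), (-1, +4), (+0, -4), (-1, -4), (+1, +2), (-1, +4). This is the pattern (-1, +4), (+0, -4), (-1, -4), (+1, +2) repeated.
step 10: apply (+0, -4) → u=6, v=-15
step 11: apply (-1, -4) → u=5, v=-19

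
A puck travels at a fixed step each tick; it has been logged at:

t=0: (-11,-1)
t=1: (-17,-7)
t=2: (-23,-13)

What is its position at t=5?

(-41,-31)

The position changes by (-6,-6) every step.
step 3: (-23,-13) + (-6,-6) → (-29,-19)
step 4: (-29,-19) + (-6,-6) → (-35,-25)
step 5: (-35,-25) + (-6,-6) → (-41,-31)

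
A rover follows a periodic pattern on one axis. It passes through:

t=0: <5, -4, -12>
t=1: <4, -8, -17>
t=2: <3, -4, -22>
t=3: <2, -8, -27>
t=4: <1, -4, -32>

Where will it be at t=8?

<-3, -4, -52>

The first coordinate changes by -1 each step, so at step 8 it is 5 + 8·(-1) = -3.
The second coordinate repeats the cycle [-4, -8] with period 2; step 8 mod 2 = 0, giving -4.
The third coordinate changes by -5 each step, so at step 8 it is -12 + 8·(-5) = -52.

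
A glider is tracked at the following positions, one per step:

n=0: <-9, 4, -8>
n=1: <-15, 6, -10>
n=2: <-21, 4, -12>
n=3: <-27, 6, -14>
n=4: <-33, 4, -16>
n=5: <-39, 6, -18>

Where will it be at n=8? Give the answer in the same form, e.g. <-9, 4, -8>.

<-57, 4, -24>

The first coordinate changes by -6 each step, so at step 8 it is -9 + 8·(-6) = -57.
The second coordinate repeats the cycle [4, 6] with period 2; step 8 mod 2 = 0, giving 4.
The third coordinate changes by -2 each step, so at step 8 it is -8 + 8·(-2) = -24.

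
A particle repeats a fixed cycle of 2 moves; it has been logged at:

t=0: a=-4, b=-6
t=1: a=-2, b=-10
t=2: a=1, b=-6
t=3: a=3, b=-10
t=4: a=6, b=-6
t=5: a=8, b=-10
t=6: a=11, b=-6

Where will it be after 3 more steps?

Differencing gives (+2, -4), (+3, +4), (+2, -4), (+3, +4), (+2, -4), (+3, +4). This is the pattern (+2, -4), (+3, +4) repeated.
step 7: apply (+2, -4) → a=13, b=-10
step 8: apply (+3, +4) → a=16, b=-6
step 9: apply (+2, -4) → a=18, b=-10

a=18, b=-10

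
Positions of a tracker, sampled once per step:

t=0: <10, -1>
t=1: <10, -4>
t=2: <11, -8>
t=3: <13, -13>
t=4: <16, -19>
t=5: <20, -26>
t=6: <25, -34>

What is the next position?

Successive displacements: <+0, -3>, <+1, -4>, <+2, -5>, <+3, -6>, <+4, -7>, <+5, -8> — each changes by <+1, -1>.
step 7: <25, -34> + <+6, -9> → <31, -43>

<31, -43>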